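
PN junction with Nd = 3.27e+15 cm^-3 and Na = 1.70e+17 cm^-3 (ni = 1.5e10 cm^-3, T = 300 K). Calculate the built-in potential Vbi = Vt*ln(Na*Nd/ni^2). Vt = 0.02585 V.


Step 1: Compute Na*Nd/ni^2 = 1.70e+17 * 3.27e+15 / (1.5e10)^2 = 2.4707e+12
Step 2: ln(2.4707e+12) = 28.5355
Step 3: Vbi = 0.02585 * 28.5355 = 0.738 V

0.738


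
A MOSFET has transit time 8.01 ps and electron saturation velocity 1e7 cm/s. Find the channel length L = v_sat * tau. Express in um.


Step 1: tau in seconds = 8.01 ps * 1e-12 = 8.0100e-12 s
Step 2: L = v_sat * tau = 1e7 * 8.0100e-12 = 8.0100e-05 cm
Step 3: L in um = 8.0100e-05 * 1e4 = 0.801 um

0.801


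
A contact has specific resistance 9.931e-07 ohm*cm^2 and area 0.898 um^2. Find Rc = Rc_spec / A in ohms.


Step 1: Convert area to cm^2: 0.898 um^2 = 8.9800e-09 cm^2
Step 2: Rc = Rc_spec / A = 9.931e-07 / 8.9800e-09
Step 3: Rc = 1.11e+02 ohms

1.11e+02


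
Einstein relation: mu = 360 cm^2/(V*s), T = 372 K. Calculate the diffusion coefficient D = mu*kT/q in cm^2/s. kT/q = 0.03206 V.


Step 1: D = mu * (kT/q)
Step 2: D = 360 * 0.03206
Step 3: D = 11.54 cm^2/s

11.54


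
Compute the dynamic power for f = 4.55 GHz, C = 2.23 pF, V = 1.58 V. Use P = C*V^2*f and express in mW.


Step 1: V^2 = 1.58^2 = 2.4964 V^2
Step 2: P = C*V^2*f = 2.23e-12 F * 2.4964 * 4.55e9 Hz
Step 3: P = 2.53297226e-02 W
Step 4: P = 25.33 mW

25.33


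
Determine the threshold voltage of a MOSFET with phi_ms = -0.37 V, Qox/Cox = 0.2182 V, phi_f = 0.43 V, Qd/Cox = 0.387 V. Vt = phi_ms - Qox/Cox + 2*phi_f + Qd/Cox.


Step 1: Vt = phi_ms - Qox/Cox + 2*phi_f + Qd/Cox
Step 2: Vt = -0.37 - 0.2182 + 2*0.43 + 0.387
Step 3: Vt = -0.37 - 0.2182 + 0.86 + 0.387
Step 4: Vt = 0.6588 V

0.6588


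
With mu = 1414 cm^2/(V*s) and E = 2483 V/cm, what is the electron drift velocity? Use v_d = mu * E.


Step 1: v_d = mu * E
Step 2: v_d = 1414 * 2483 = 3510962
Step 3: v_d = 3.51e+06 cm/s

3.51e+06


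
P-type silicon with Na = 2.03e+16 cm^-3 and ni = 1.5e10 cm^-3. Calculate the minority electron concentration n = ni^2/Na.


Step 1: Majority hole concentration p ≈ Na = 2.03e+16 cm^-3
Step 2: n = ni^2 / Na = (1.5e10)^2 / 2.03e+16
Step 3: n = 1.11e+04 cm^-3

1.11e+04


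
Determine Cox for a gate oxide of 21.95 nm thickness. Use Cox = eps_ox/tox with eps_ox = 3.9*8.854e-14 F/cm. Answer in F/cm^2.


Step 1: eps_ox = 3.9 * 8.854e-14 = 3.45306e-13 F/cm
Step 2: tox in cm = 21.95 nm * 1e-7 = 2.1950e-06 cm
Step 3: Cox = 3.45306e-13 / 2.1950e-06 = 1.57e-07 F/cm^2

1.57e-07


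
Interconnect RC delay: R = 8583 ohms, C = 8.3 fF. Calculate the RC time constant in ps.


Step 1: tau = R * C
Step 2: tau = 8583 * 8.3 fF = 8583 * 8.3e-15 F
Step 3: tau = 7.12389e-11 s = 71.2389 ps

71.2389


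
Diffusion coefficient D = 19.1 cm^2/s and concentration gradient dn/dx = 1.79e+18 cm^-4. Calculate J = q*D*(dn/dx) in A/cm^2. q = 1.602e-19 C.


Step 1: J = q * D * (dn/dx)
Step 2: J = 1.602e-19 * 19.1 * 1.79e+18
Step 3: J = 5.48e+00 A/cm^2

5.48e+00


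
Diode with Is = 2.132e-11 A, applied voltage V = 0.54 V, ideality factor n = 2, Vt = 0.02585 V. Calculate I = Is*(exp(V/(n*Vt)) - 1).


Step 1: V/(n*Vt) = 0.54/(2*0.02585) = 10.4449
Step 2: exp(10.4449) = 3.4369e+04
Step 3: I = 2.132e-11 * (3.4369e+04 - 1) = 7.33e-07 A

7.33e-07


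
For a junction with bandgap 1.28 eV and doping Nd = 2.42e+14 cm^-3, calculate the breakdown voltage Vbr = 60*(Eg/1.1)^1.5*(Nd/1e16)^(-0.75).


Step 1: Eg/1.1 = 1.28/1.1 = 1.163636
Step 2: (Eg/1.1)^1.5 = 1.163636^1.5 = 1.255237
Step 3: (Nd/1e16)^(-0.75) = (0.0242)^(-0.75) = 16.298156
Step 4: Vbr = 60 * 1.255237 * 16.298156 = 1227.5 V

1227.5


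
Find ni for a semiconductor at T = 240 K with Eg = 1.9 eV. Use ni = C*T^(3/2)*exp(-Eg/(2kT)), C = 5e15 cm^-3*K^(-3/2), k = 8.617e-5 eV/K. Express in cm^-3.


Step 1: Compute kT = 8.617e-5 * 240 = 0.0206808 eV
Step 2: Exponent = -Eg/(2kT) = -1.9/(2*0.0206808) = -45.93633
Step 3: T^(3/2) = 240^1.5 = 3718.06
Step 4: ni = 5e15 * 3718.06 * exp(-45.93633) = 2.09e-01 cm^-3

2.09e-01


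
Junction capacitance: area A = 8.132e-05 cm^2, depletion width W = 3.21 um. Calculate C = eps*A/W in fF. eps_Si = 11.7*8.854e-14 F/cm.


Step 1: eps_Si = 11.7 * 8.854e-14 = 1.035918e-12 F/cm
Step 2: W in cm = 3.21 * 1e-4 = 3.21e-04 cm
Step 3: C = 1.035918e-12 * 8.132e-05 / 3.21e-04 = 2.624326e-13 F
Step 4: C = 262.43 fF

262.43


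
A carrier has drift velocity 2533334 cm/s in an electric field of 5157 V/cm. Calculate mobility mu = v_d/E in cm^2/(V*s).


Step 1: mu = v_d / E
Step 2: mu = 2533334 / 5157
Step 3: mu = 491.24 cm^2/(V*s)

491.24


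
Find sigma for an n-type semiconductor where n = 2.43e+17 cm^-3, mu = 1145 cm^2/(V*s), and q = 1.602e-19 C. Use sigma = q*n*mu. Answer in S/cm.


Step 1: sigma = q * n * mu
Step 2: sigma = 1.602e-19 * 2.43e+17 * 1145
Step 3: sigma = 4.457e+01 S/cm

4.457e+01


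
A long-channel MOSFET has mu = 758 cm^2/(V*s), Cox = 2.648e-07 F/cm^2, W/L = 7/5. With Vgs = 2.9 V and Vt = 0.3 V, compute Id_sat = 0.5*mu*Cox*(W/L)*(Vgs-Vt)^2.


Step 1: Overdrive voltage Vov = Vgs - Vt = 2.9 - 0.3 = 2.6 V
Step 2: W/L = 7/5 = 1.4
Step 3: Id = 0.5 * 758 * 2.648e-07 * 1.4 * 2.6^2
Step 4: Id = 9.50e-04 A

9.50e-04


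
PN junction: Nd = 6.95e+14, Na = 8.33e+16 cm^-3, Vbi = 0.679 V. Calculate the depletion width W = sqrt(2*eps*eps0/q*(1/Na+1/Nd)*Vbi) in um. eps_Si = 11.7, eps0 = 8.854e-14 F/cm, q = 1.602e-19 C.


Step 1: 1/Na + 1/Nd = 1/8.33e+16 + 1/6.95e+14 = 1.45085e-15
Step 2: 2*eps*eps0/q = 2*11.7*8.854e-14/1.602e-19 = 1.293281e+07
Step 3: W^2 = 1.293281e+07 * 1.45085e-15 * 0.679 = 1.27405e-08
Step 4: W = sqrt(1.27405e-08) = 1.129e-04 cm = 1.129 um

1.129


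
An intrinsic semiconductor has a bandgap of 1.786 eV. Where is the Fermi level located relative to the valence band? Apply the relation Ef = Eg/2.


Step 1: For an intrinsic semiconductor, the Fermi level sits at midgap.
Step 2: Ef = Eg / 2 = 1.786 / 2 = 0.893 eV

0.893


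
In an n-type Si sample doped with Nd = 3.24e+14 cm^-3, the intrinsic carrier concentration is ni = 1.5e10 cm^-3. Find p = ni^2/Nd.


Step 1: Since Nd >> ni, n ≈ Nd = 3.24e+14 cm^-3
Step 2: p = ni^2 / n = (1.5e10)^2 / 3.24e+14
Step 3: p = 2.25e20 / 3.24e+14 = 6.94e+05 cm^-3

6.94e+05


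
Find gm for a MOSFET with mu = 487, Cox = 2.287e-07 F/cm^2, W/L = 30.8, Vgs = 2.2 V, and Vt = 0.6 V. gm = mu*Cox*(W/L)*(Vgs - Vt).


Step 1: Vov = Vgs - Vt = 2.2 - 0.6 = 1.6 V
Step 2: gm = mu * Cox * (W/L) * Vov
Step 3: gm = 487 * 2.287e-07 * 30.8 * 1.6 = 5.49e-03 S

5.49e-03


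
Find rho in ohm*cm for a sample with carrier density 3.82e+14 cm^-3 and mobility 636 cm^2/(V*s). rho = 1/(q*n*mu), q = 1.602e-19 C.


Step 1: sigma = q * n * mu = 1.602e-19 * 3.82e+14 * 636 = 3.89209e-02 S/cm
Step 2: rho = 1 / sigma = 1 / 3.89209e-02 = 25.69 ohm*cm

25.69


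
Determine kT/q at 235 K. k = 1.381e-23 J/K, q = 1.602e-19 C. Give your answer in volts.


Step 1: kT = 1.381e-23 * 235 = 3.24535e-21 J
Step 2: Vt = kT/q = 3.24535e-21 / 1.602e-19
Step 3: Vt = 0.02026 V

0.02026


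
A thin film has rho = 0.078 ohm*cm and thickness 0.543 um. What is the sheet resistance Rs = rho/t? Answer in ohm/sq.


Step 1: Convert thickness to cm: t = 0.543 um = 5.4300e-05 cm
Step 2: Rs = rho / t = 0.078 / 5.4300e-05
Step 3: Rs = 1436.5 ohm/sq

1436.5


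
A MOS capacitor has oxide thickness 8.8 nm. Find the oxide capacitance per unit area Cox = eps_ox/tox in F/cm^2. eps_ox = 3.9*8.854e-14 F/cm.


Step 1: eps_ox = 3.9 * 8.854e-14 = 3.45306e-13 F/cm
Step 2: tox in cm = 8.8 nm * 1e-7 = 8.8000e-07 cm
Step 3: Cox = 3.45306e-13 / 8.8000e-07 = 3.92e-07 F/cm^2

3.92e-07


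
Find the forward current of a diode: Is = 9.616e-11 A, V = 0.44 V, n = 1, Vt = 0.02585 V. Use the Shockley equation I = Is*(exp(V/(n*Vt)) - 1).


Step 1: V/(n*Vt) = 0.44/(1*0.02585) = 17.0213
Step 2: exp(17.0213) = 2.4675e+07
Step 3: I = 9.616e-11 * (2.4675e+07 - 1) = 2.37e-03 A

2.37e-03


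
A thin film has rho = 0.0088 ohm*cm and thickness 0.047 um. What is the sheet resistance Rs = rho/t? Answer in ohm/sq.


Step 1: Convert thickness to cm: t = 0.047 um = 4.7000e-06 cm
Step 2: Rs = rho / t = 0.0088 / 4.7000e-06
Step 3: Rs = 1872.3 ohm/sq

1872.3


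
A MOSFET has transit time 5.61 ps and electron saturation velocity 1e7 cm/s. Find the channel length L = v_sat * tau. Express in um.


Step 1: tau in seconds = 5.61 ps * 1e-12 = 5.6100e-12 s
Step 2: L = v_sat * tau = 1e7 * 5.6100e-12 = 5.6100e-05 cm
Step 3: L in um = 5.6100e-05 * 1e4 = 0.561 um

0.561


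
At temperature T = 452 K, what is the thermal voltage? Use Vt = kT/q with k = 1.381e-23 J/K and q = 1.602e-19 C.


Step 1: kT = 1.381e-23 * 452 = 6.24212e-21 J
Step 2: Vt = kT/q = 6.24212e-21 / 1.602e-19
Step 3: Vt = 0.03896 V

0.03896


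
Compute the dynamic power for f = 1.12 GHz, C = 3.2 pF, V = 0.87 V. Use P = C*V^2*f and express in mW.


Step 1: V^2 = 0.87^2 = 0.7569 V^2
Step 2: P = C*V^2*f = 3.2e-12 F * 0.7569 * 1.12e9 Hz
Step 3: P = 2.7127296e-03 W
Step 4: P = 2.713 mW

2.713


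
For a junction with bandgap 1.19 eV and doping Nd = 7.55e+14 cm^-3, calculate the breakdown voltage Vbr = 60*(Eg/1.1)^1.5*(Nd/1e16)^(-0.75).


Step 1: Eg/1.1 = 1.19/1.1 = 1.081818
Step 2: (Eg/1.1)^1.5 = 1.081818^1.5 = 1.125204
Step 3: (Nd/1e16)^(-0.75) = (0.0755)^(-0.75) = 6.942882
Step 4: Vbr = 60 * 1.125204 * 6.942882 = 468.7 V

468.7


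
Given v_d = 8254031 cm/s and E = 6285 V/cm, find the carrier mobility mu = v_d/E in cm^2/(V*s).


Step 1: mu = v_d / E
Step 2: mu = 8254031 / 6285
Step 3: mu = 1313.29 cm^2/(V*s)

1313.29


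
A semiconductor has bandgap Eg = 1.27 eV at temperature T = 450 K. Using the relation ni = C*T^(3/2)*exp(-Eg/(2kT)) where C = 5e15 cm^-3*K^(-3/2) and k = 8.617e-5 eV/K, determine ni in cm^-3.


Step 1: Compute kT = 8.617e-5 * 450 = 0.0387765 eV
Step 2: Exponent = -Eg/(2kT) = -1.27/(2*0.0387765) = -16.37590
Step 3: T^(3/2) = 450^1.5 = 9545.94
Step 4: ni = 5e15 * 9545.94 * exp(-16.37590) = 3.69e+12 cm^-3

3.69e+12


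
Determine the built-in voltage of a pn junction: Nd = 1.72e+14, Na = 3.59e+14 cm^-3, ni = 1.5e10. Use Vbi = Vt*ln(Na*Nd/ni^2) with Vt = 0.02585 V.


Step 1: Compute Na*Nd/ni^2 = 3.59e+14 * 1.72e+14 / (1.5e10)^2 = 2.7444e+08
Step 2: ln(2.7444e+08) = 19.4302
Step 3: Vbi = 0.02585 * 19.4302 = 0.502 V

0.502


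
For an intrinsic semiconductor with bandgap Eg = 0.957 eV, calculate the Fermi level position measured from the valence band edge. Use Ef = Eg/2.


Step 1: For an intrinsic semiconductor, the Fermi level sits at midgap.
Step 2: Ef = Eg / 2 = 0.957 / 2 = 0.4785 eV

0.4785


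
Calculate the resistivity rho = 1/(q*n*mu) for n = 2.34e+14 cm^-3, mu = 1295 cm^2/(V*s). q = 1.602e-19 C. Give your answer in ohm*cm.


Step 1: sigma = q * n * mu = 1.602e-19 * 2.34e+14 * 1295 = 4.85454e-02 S/cm
Step 2: rho = 1 / sigma = 1 / 4.85454e-02 = 20.6 ohm*cm

20.6


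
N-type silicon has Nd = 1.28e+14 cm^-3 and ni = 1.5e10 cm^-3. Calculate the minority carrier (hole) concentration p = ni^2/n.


Step 1: Since Nd >> ni, n ≈ Nd = 1.28e+14 cm^-3
Step 2: p = ni^2 / n = (1.5e10)^2 / 1.28e+14
Step 3: p = 2.25e20 / 1.28e+14 = 1.76e+06 cm^-3

1.76e+06


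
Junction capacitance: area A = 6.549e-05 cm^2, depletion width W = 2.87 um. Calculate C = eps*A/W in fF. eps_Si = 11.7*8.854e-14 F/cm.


Step 1: eps_Si = 11.7 * 8.854e-14 = 1.035918e-12 F/cm
Step 2: W in cm = 2.87 * 1e-4 = 2.87e-04 cm
Step 3: C = 1.035918e-12 * 6.549e-05 / 2.87e-04 = 2.363842e-13 F
Step 4: C = 236.38 fF

236.38


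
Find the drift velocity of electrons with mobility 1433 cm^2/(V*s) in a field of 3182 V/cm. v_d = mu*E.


Step 1: v_d = mu * E
Step 2: v_d = 1433 * 3182 = 4559806
Step 3: v_d = 4.56e+06 cm/s

4.56e+06


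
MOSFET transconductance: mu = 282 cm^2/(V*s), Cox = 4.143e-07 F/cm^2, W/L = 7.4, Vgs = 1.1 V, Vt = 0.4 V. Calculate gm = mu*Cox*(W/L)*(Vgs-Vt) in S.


Step 1: Vov = Vgs - Vt = 1.1 - 0.4 = 0.7 V
Step 2: gm = mu * Cox * (W/L) * Vov
Step 3: gm = 282 * 4.143e-07 * 7.4 * 0.7 = 6.05e-04 S

6.05e-04


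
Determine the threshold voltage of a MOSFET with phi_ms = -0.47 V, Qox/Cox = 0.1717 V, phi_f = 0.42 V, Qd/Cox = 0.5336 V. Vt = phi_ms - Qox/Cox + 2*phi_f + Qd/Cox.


Step 1: Vt = phi_ms - Qox/Cox + 2*phi_f + Qd/Cox
Step 2: Vt = -0.47 - 0.1717 + 2*0.42 + 0.5336
Step 3: Vt = -0.47 - 0.1717 + 0.84 + 0.5336
Step 4: Vt = 0.7319 V

0.7319


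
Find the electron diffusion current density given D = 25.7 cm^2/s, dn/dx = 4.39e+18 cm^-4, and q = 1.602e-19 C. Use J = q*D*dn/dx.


Step 1: J = q * D * (dn/dx)
Step 2: J = 1.602e-19 * 25.7 * 4.39e+18
Step 3: J = 1.81e+01 A/cm^2

1.81e+01


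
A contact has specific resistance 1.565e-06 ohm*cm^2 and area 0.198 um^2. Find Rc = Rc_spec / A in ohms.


Step 1: Convert area to cm^2: 0.198 um^2 = 1.9800e-09 cm^2
Step 2: Rc = Rc_spec / A = 1.565e-06 / 1.9800e-09
Step 3: Rc = 7.90e+02 ohms

7.90e+02


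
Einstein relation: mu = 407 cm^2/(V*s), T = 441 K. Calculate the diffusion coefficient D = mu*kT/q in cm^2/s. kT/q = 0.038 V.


Step 1: D = mu * (kT/q)
Step 2: D = 407 * 0.038
Step 3: D = 15.47 cm^2/s

15.47


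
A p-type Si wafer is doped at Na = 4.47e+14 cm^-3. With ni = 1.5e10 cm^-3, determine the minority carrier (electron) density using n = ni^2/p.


Step 1: Majority hole concentration p ≈ Na = 4.47e+14 cm^-3
Step 2: n = ni^2 / Na = (1.5e10)^2 / 4.47e+14
Step 3: n = 5.03e+05 cm^-3

5.03e+05


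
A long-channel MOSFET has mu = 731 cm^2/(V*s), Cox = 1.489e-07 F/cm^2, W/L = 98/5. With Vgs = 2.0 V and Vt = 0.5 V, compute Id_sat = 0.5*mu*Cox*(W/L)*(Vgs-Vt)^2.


Step 1: Overdrive voltage Vov = Vgs - Vt = 2.0 - 0.5 = 1.5 V
Step 2: W/L = 98/5 = 19.6
Step 3: Id = 0.5 * 731 * 1.489e-07 * 19.6 * 1.5^2
Step 4: Id = 2.40e-03 A

2.40e-03


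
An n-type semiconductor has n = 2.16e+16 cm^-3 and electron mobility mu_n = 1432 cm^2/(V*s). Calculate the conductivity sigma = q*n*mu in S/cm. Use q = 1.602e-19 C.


Step 1: sigma = q * n * mu
Step 2: sigma = 1.602e-19 * 2.16e+16 * 1432
Step 3: sigma = 4.955e+00 S/cm

4.955e+00


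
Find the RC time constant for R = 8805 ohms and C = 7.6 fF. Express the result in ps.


Step 1: tau = R * C
Step 2: tau = 8805 * 7.6 fF = 8805 * 7.6e-15 F
Step 3: tau = 6.6918e-11 s = 66.918 ps

66.918


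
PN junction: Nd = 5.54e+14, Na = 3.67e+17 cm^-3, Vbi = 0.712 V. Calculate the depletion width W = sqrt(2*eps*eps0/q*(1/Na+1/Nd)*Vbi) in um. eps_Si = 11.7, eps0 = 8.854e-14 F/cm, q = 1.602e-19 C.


Step 1: 1/Na + 1/Nd = 1/3.67e+17 + 1/5.54e+14 = 1.80778e-15
Step 2: 2*eps*eps0/q = 2*11.7*8.854e-14/1.602e-19 = 1.293281e+07
Step 3: W^2 = 1.293281e+07 * 1.80778e-15 * 0.712 = 1.66463e-08
Step 4: W = sqrt(1.66463e-08) = 1.290e-04 cm = 1.29 um

1.29


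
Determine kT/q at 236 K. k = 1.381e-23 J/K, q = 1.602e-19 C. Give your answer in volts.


Step 1: kT = 1.381e-23 * 236 = 3.25916e-21 J
Step 2: Vt = kT/q = 3.25916e-21 / 1.602e-19
Step 3: Vt = 0.02034 V

0.02034


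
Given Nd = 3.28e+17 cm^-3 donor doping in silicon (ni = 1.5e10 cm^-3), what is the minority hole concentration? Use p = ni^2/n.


Step 1: Since Nd >> ni, n ≈ Nd = 3.28e+17 cm^-3
Step 2: p = ni^2 / n = (1.5e10)^2 / 3.28e+17
Step 3: p = 2.25e20 / 3.28e+17 = 6.86e+02 cm^-3

6.86e+02


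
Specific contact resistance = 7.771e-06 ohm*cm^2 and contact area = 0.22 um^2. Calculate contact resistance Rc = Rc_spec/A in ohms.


Step 1: Convert area to cm^2: 0.22 um^2 = 2.2000e-09 cm^2
Step 2: Rc = Rc_spec / A = 7.771e-06 / 2.2000e-09
Step 3: Rc = 3.53e+03 ohms

3.53e+03


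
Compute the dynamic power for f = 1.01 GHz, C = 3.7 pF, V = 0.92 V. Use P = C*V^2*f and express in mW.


Step 1: V^2 = 0.92^2 = 0.8464 V^2
Step 2: P = C*V^2*f = 3.7e-12 F * 0.8464 * 1.01e9 Hz
Step 3: P = 3.1629968e-03 W
Step 4: P = 3.163 mW

3.163


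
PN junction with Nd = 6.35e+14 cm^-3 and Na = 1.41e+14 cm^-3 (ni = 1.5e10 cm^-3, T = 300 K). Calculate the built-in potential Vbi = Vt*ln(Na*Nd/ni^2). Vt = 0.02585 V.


Step 1: Compute Na*Nd/ni^2 = 1.41e+14 * 6.35e+14 / (1.5e10)^2 = 3.9793e+08
Step 2: ln(3.9793e+08) = 19.8018
Step 3: Vbi = 0.02585 * 19.8018 = 0.512 V

0.512


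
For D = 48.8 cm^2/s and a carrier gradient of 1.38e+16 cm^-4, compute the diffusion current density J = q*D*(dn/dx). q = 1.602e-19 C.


Step 1: J = q * D * (dn/dx)
Step 2: J = 1.602e-19 * 48.8 * 1.38e+16
Step 3: J = 1.08e-01 A/cm^2

1.08e-01


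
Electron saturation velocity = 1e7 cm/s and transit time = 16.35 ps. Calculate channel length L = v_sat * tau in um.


Step 1: tau in seconds = 16.35 ps * 1e-12 = 1.6350e-11 s
Step 2: L = v_sat * tau = 1e7 * 1.6350e-11 = 1.6350e-04 cm
Step 3: L in um = 1.6350e-04 * 1e4 = 1.635 um

1.635


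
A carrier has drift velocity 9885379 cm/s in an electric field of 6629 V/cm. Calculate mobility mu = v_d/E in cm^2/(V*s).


Step 1: mu = v_d / E
Step 2: mu = 9885379 / 6629
Step 3: mu = 1491.23 cm^2/(V*s)

1491.23


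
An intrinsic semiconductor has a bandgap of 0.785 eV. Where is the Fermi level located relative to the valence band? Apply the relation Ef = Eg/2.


Step 1: For an intrinsic semiconductor, the Fermi level sits at midgap.
Step 2: Ef = Eg / 2 = 0.785 / 2 = 0.3925 eV

0.3925


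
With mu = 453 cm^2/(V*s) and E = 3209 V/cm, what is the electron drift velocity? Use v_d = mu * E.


Step 1: v_d = mu * E
Step 2: v_d = 453 * 3209 = 1453677
Step 3: v_d = 1.45e+06 cm/s

1.45e+06


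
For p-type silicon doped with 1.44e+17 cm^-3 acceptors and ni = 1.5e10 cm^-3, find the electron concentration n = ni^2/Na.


Step 1: Majority hole concentration p ≈ Na = 1.44e+17 cm^-3
Step 2: n = ni^2 / Na = (1.5e10)^2 / 1.44e+17
Step 3: n = 1.56e+03 cm^-3

1.56e+03


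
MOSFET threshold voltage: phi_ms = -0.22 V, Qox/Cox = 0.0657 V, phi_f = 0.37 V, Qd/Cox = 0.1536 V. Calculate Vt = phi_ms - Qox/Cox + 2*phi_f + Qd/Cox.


Step 1: Vt = phi_ms - Qox/Cox + 2*phi_f + Qd/Cox
Step 2: Vt = -0.22 - 0.0657 + 2*0.37 + 0.1536
Step 3: Vt = -0.22 - 0.0657 + 0.74 + 0.1536
Step 4: Vt = 0.6079 V

0.6079


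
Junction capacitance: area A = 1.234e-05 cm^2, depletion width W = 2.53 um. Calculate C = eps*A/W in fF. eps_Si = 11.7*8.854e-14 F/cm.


Step 1: eps_Si = 11.7 * 8.854e-14 = 1.035918e-12 F/cm
Step 2: W in cm = 2.53 * 1e-4 = 2.53e-04 cm
Step 3: C = 1.035918e-12 * 1.234e-05 / 2.53e-04 = 5.052659e-14 F
Step 4: C = 50.53 fF

50.53


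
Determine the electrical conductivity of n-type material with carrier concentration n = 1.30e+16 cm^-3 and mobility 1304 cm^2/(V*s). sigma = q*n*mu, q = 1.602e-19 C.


Step 1: sigma = q * n * mu
Step 2: sigma = 1.602e-19 * 1.30e+16 * 1304
Step 3: sigma = 2.716e+00 S/cm

2.716e+00


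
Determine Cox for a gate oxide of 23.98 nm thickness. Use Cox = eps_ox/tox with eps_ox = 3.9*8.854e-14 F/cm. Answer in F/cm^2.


Step 1: eps_ox = 3.9 * 8.854e-14 = 3.45306e-13 F/cm
Step 2: tox in cm = 23.98 nm * 1e-7 = 2.3980e-06 cm
Step 3: Cox = 3.45306e-13 / 2.3980e-06 = 1.44e-07 F/cm^2

1.44e-07


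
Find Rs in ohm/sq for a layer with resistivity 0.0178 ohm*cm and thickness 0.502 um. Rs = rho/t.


Step 1: Convert thickness to cm: t = 0.502 um = 5.0200e-05 cm
Step 2: Rs = rho / t = 0.0178 / 5.0200e-05
Step 3: Rs = 354.6 ohm/sq

354.6


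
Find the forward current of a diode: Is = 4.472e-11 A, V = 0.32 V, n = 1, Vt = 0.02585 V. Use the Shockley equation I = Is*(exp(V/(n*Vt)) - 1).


Step 1: V/(n*Vt) = 0.32/(1*0.02585) = 12.3791
Step 2: exp(12.3791) = 2.3778e+05
Step 3: I = 4.472e-11 * (2.3778e+05 - 1) = 1.06e-05 A

1.06e-05


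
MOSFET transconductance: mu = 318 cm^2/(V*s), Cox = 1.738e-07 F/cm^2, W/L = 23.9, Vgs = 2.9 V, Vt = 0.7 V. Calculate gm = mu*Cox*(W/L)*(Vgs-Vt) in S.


Step 1: Vov = Vgs - Vt = 2.9 - 0.7 = 2.2 V
Step 2: gm = mu * Cox * (W/L) * Vov
Step 3: gm = 318 * 1.738e-07 * 23.9 * 2.2 = 2.91e-03 S

2.91e-03


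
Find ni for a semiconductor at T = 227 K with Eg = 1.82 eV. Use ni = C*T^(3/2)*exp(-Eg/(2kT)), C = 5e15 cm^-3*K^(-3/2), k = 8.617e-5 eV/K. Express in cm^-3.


Step 1: Compute kT = 8.617e-5 * 227 = 0.01956059 eV
Step 2: Exponent = -Eg/(2kT) = -1.82/(2*0.01956059) = -46.52211
Step 3: T^(3/2) = 227^1.5 = 3420.10
Step 4: ni = 5e15 * 3420.10 * exp(-46.52211) = 1.07e-01 cm^-3

1.07e-01


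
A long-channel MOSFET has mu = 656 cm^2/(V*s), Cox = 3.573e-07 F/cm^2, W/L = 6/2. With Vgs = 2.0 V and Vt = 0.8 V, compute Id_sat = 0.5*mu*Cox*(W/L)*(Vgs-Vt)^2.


Step 1: Overdrive voltage Vov = Vgs - Vt = 2.0 - 0.8 = 1.2 V
Step 2: W/L = 6/2 = 3
Step 3: Id = 0.5 * 656 * 3.573e-07 * 3 * 1.2^2
Step 4: Id = 5.06e-04 A

5.06e-04


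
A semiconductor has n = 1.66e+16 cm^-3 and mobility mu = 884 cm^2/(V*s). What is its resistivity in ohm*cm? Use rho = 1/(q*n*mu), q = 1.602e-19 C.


Step 1: sigma = q * n * mu = 1.602e-19 * 1.66e+16 * 884 = 2.35084e+00 S/cm
Step 2: rho = 1 / sigma = 1 / 2.35084e+00 = 0.4254 ohm*cm

0.4254


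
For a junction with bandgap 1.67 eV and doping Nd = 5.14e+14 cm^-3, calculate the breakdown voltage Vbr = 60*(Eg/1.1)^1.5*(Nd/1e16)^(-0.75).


Step 1: Eg/1.1 = 1.67/1.1 = 1.518182
Step 2: (Eg/1.1)^1.5 = 1.518182^1.5 = 1.870621
Step 3: (Nd/1e16)^(-0.75) = (0.0514)^(-0.75) = 9.263554
Step 4: Vbr = 60 * 1.870621 * 9.263554 = 1039.7 V

1039.7


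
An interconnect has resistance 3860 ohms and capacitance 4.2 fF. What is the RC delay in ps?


Step 1: tau = R * C
Step 2: tau = 3860 * 4.2 fF = 3860 * 4.2e-15 F
Step 3: tau = 1.6212e-11 s = 16.212 ps

16.212


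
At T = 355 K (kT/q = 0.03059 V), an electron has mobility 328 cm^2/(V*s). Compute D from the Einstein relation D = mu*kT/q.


Step 1: D = mu * (kT/q)
Step 2: D = 328 * 0.03059
Step 3: D = 10.03 cm^2/s

10.03


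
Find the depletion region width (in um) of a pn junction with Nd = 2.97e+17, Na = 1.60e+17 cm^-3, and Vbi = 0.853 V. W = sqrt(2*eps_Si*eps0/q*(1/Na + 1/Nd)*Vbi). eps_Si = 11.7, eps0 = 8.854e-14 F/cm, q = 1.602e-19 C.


Step 1: 1/Na + 1/Nd = 1/1.60e+17 + 1/2.97e+17 = 9.61700e-18
Step 2: 2*eps*eps0/q = 2*11.7*8.854e-14/1.602e-19 = 1.293281e+07
Step 3: W^2 = 1.293281e+07 * 9.61700e-18 * 0.853 = 1.06092e-10
Step 4: W = sqrt(1.06092e-10) = 1.030e-05 cm = 0.103 um

0.103


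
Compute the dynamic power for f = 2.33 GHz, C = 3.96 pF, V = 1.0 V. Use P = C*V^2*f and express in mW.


Step 1: V^2 = 1.0^2 = 1.0 V^2
Step 2: P = C*V^2*f = 3.96e-12 F * 1.0 * 2.33e9 Hz
Step 3: P = 9.2268e-03 W
Step 4: P = 9.227 mW

9.227


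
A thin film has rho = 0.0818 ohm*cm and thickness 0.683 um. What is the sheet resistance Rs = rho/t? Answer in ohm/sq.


Step 1: Convert thickness to cm: t = 0.683 um = 6.8300e-05 cm
Step 2: Rs = rho / t = 0.0818 / 6.8300e-05
Step 3: Rs = 1197.7 ohm/sq

1197.7


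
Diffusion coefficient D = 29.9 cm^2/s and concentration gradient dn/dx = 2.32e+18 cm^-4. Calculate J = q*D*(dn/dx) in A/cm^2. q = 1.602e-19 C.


Step 1: J = q * D * (dn/dx)
Step 2: J = 1.602e-19 * 29.9 * 2.32e+18
Step 3: J = 1.11e+01 A/cm^2

1.11e+01


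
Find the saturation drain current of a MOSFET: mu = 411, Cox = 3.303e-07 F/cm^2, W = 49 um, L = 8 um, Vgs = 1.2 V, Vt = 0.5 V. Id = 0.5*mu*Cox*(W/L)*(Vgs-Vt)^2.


Step 1: Overdrive voltage Vov = Vgs - Vt = 1.2 - 0.5 = 0.7 V
Step 2: W/L = 49/8 = 6.125
Step 3: Id = 0.5 * 411 * 3.303e-07 * 6.125 * 0.7^2
Step 4: Id = 2.04e-04 A

2.04e-04


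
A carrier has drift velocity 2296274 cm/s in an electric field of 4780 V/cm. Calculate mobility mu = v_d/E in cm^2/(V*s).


Step 1: mu = v_d / E
Step 2: mu = 2296274 / 4780
Step 3: mu = 480.39 cm^2/(V*s)

480.39


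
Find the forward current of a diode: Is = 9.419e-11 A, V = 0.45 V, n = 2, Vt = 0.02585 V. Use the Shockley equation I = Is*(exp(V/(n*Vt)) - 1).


Step 1: V/(n*Vt) = 0.45/(2*0.02585) = 8.7041
Step 2: exp(8.7041) = 6.0276e+03
Step 3: I = 9.419e-11 * (6.0276e+03 - 1) = 5.68e-07 A

5.68e-07


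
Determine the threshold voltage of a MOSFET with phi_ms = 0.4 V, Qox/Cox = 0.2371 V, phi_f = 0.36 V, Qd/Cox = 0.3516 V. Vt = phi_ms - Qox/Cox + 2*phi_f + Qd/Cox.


Step 1: Vt = phi_ms - Qox/Cox + 2*phi_f + Qd/Cox
Step 2: Vt = 0.4 - 0.2371 + 2*0.36 + 0.3516
Step 3: Vt = 0.4 - 0.2371 + 0.72 + 0.3516
Step 4: Vt = 1.2345 V

1.2345


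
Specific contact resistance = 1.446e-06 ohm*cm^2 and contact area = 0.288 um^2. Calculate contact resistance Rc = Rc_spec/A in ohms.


Step 1: Convert area to cm^2: 0.288 um^2 = 2.8800e-09 cm^2
Step 2: Rc = Rc_spec / A = 1.446e-06 / 2.8800e-09
Step 3: Rc = 5.02e+02 ohms

5.02e+02


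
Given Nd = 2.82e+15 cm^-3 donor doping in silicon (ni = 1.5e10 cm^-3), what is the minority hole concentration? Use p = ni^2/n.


Step 1: Since Nd >> ni, n ≈ Nd = 2.82e+15 cm^-3
Step 2: p = ni^2 / n = (1.5e10)^2 / 2.82e+15
Step 3: p = 2.25e20 / 2.82e+15 = 7.98e+04 cm^-3

7.98e+04


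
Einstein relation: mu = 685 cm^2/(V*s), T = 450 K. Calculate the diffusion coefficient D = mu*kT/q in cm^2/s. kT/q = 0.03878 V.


Step 1: D = mu * (kT/q)
Step 2: D = 685 * 0.03878
Step 3: D = 26.56 cm^2/s

26.56


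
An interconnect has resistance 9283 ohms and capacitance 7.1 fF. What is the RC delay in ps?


Step 1: tau = R * C
Step 2: tau = 9283 * 7.1 fF = 9283 * 7.1e-15 F
Step 3: tau = 6.59093e-11 s = 65.9093 ps

65.9093


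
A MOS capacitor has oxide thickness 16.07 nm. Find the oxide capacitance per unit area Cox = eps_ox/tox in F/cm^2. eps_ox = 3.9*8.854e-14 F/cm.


Step 1: eps_ox = 3.9 * 8.854e-14 = 3.45306e-13 F/cm
Step 2: tox in cm = 16.07 nm * 1e-7 = 1.6070e-06 cm
Step 3: Cox = 3.45306e-13 / 1.6070e-06 = 2.15e-07 F/cm^2

2.15e-07


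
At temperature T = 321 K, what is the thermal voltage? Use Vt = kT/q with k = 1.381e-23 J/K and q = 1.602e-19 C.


Step 1: kT = 1.381e-23 * 321 = 4.43301e-21 J
Step 2: Vt = kT/q = 4.43301e-21 / 1.602e-19
Step 3: Vt = 0.02767 V

0.02767


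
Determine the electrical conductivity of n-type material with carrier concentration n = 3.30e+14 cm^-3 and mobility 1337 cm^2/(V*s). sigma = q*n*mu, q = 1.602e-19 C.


Step 1: sigma = q * n * mu
Step 2: sigma = 1.602e-19 * 3.30e+14 * 1337
Step 3: sigma = 7.068e-02 S/cm

7.068e-02


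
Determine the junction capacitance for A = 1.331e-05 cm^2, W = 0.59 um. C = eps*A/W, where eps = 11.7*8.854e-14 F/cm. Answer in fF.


Step 1: eps_Si = 11.7 * 8.854e-14 = 1.035918e-12 F/cm
Step 2: W in cm = 0.59 * 1e-4 = 5.90e-05 cm
Step 3: C = 1.035918e-12 * 1.331e-05 / 5.90e-05 = 2.336961e-13 F
Step 4: C = 233.7 fF

233.7


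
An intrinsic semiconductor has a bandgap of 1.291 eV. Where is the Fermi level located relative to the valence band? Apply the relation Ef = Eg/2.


Step 1: For an intrinsic semiconductor, the Fermi level sits at midgap.
Step 2: Ef = Eg / 2 = 1.291 / 2 = 0.6455 eV

0.6455


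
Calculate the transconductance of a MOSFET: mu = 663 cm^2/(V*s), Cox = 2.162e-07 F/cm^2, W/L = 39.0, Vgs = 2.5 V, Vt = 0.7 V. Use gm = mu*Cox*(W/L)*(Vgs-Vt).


Step 1: Vov = Vgs - Vt = 2.5 - 0.7 = 1.8 V
Step 2: gm = mu * Cox * (W/L) * Vov
Step 3: gm = 663 * 2.162e-07 * 39.0 * 1.8 = 1.01e-02 S

1.01e-02


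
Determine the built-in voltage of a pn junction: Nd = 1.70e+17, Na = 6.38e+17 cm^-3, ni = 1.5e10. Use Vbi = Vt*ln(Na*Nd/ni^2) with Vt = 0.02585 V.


Step 1: Compute Na*Nd/ni^2 = 6.38e+17 * 1.70e+17 / (1.5e10)^2 = 4.8204e+14
Step 2: ln(4.8204e+14) = 33.8090
Step 3: Vbi = 0.02585 * 33.8090 = 0.874 V

0.874


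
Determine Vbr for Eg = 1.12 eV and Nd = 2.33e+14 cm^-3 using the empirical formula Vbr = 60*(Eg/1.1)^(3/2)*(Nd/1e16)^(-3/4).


Step 1: Eg/1.1 = 1.12/1.1 = 1.018182
Step 2: (Eg/1.1)^1.5 = 1.018182^1.5 = 1.027397
Step 3: (Nd/1e16)^(-0.75) = (0.0233)^(-0.75) = 16.768069
Step 4: Vbr = 60 * 1.027397 * 16.768069 = 1033.6 V

1033.6


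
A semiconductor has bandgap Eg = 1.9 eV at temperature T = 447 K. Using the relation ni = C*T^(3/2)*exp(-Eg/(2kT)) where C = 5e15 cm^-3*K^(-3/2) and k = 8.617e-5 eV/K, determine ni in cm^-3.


Step 1: Compute kT = 8.617e-5 * 447 = 0.03851799 eV
Step 2: Exponent = -Eg/(2kT) = -1.9/(2*0.03851799) = -24.66380
Step 3: T^(3/2) = 447^1.5 = 9450.64
Step 4: ni = 5e15 * 9450.64 * exp(-24.66380) = 9.18e+08 cm^-3

9.18e+08


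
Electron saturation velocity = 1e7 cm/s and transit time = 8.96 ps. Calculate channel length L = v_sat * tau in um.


Step 1: tau in seconds = 8.96 ps * 1e-12 = 8.9600e-12 s
Step 2: L = v_sat * tau = 1e7 * 8.9600e-12 = 8.9600e-05 cm
Step 3: L in um = 8.9600e-05 * 1e4 = 0.896 um

0.896


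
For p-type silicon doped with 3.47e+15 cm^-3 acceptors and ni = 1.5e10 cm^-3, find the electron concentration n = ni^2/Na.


Step 1: Majority hole concentration p ≈ Na = 3.47e+15 cm^-3
Step 2: n = ni^2 / Na = (1.5e10)^2 / 3.47e+15
Step 3: n = 6.48e+04 cm^-3

6.48e+04


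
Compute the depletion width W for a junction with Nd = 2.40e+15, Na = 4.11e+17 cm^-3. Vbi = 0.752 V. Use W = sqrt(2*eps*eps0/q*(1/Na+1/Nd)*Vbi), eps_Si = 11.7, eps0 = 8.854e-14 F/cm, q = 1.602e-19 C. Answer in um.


Step 1: 1/Na + 1/Nd = 1/4.11e+17 + 1/2.40e+15 = 4.19100e-16
Step 2: 2*eps*eps0/q = 2*11.7*8.854e-14/1.602e-19 = 1.293281e+07
Step 3: W^2 = 1.293281e+07 * 4.19100e-16 * 0.752 = 4.07595e-09
Step 4: W = sqrt(4.07595e-09) = 6.384e-05 cm = 0.6384 um

0.6384


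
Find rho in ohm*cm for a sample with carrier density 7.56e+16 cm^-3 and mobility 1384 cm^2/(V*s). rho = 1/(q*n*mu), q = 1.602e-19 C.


Step 1: sigma = q * n * mu = 1.602e-19 * 7.56e+16 * 1384 = 1.67618e+01 S/cm
Step 2: rho = 1 / sigma = 1 / 1.67618e+01 = 0.05966 ohm*cm

0.05966


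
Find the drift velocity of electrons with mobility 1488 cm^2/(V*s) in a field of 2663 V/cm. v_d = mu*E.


Step 1: v_d = mu * E
Step 2: v_d = 1488 * 2663 = 3962544
Step 3: v_d = 3.96e+06 cm/s

3.96e+06


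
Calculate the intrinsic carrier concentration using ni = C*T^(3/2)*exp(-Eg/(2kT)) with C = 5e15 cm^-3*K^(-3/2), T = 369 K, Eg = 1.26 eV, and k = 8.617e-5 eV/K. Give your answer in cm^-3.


Step 1: Compute kT = 8.617e-5 * 369 = 0.03179673 eV
Step 2: Exponent = -Eg/(2kT) = -1.26/(2*0.03179673) = -19.81336
Step 3: T^(3/2) = 369^1.5 = 7088.26
Step 4: ni = 5e15 * 7088.26 * exp(-19.81336) = 8.80e+10 cm^-3

8.80e+10


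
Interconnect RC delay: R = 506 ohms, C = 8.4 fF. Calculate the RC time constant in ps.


Step 1: tau = R * C
Step 2: tau = 506 * 8.4 fF = 506 * 8.4e-15 F
Step 3: tau = 4.2504e-12 s = 4.2504 ps

4.2504


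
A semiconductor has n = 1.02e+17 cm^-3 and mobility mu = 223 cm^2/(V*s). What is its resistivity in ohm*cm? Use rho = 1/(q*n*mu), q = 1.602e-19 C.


Step 1: sigma = q * n * mu = 1.602e-19 * 1.02e+17 * 223 = 3.64391e+00 S/cm
Step 2: rho = 1 / sigma = 1 / 3.64391e+00 = 0.2744 ohm*cm

0.2744


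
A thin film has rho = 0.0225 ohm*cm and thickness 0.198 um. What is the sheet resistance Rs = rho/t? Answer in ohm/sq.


Step 1: Convert thickness to cm: t = 0.198 um = 1.9800e-05 cm
Step 2: Rs = rho / t = 0.0225 / 1.9800e-05
Step 3: Rs = 1136.4 ohm/sq

1136.4


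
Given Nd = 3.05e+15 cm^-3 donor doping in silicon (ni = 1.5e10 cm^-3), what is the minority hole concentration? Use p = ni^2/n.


Step 1: Since Nd >> ni, n ≈ Nd = 3.05e+15 cm^-3
Step 2: p = ni^2 / n = (1.5e10)^2 / 3.05e+15
Step 3: p = 2.25e20 / 3.05e+15 = 7.38e+04 cm^-3

7.38e+04


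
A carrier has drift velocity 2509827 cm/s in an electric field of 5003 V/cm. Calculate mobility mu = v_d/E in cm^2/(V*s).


Step 1: mu = v_d / E
Step 2: mu = 2509827 / 5003
Step 3: mu = 501.66 cm^2/(V*s)

501.66


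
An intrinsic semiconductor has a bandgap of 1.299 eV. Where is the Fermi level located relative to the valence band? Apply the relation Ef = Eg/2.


Step 1: For an intrinsic semiconductor, the Fermi level sits at midgap.
Step 2: Ef = Eg / 2 = 1.299 / 2 = 0.6495 eV

0.6495


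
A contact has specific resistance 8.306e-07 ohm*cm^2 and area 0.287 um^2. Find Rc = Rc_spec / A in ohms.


Step 1: Convert area to cm^2: 0.287 um^2 = 2.8700e-09 cm^2
Step 2: Rc = Rc_spec / A = 8.306e-07 / 2.8700e-09
Step 3: Rc = 2.89e+02 ohms

2.89e+02


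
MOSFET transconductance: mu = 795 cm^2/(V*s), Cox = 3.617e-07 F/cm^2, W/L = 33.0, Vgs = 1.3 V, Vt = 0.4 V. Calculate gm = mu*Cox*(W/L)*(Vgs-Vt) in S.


Step 1: Vov = Vgs - Vt = 1.3 - 0.4 = 0.9 V
Step 2: gm = mu * Cox * (W/L) * Vov
Step 3: gm = 795 * 3.617e-07 * 33.0 * 0.9 = 8.54e-03 S

8.54e-03


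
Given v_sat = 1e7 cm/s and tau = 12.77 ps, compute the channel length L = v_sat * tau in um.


Step 1: tau in seconds = 12.77 ps * 1e-12 = 1.2770e-11 s
Step 2: L = v_sat * tau = 1e7 * 1.2770e-11 = 1.2770e-04 cm
Step 3: L in um = 1.2770e-04 * 1e4 = 1.277 um

1.277


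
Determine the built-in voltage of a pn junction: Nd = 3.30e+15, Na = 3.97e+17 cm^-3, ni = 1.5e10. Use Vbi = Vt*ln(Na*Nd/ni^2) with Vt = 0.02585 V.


Step 1: Compute Na*Nd/ni^2 = 3.97e+17 * 3.30e+15 / (1.5e10)^2 = 5.8227e+12
Step 2: ln(5.8227e+12) = 29.3928
Step 3: Vbi = 0.02585 * 29.3928 = 0.76 V

0.76


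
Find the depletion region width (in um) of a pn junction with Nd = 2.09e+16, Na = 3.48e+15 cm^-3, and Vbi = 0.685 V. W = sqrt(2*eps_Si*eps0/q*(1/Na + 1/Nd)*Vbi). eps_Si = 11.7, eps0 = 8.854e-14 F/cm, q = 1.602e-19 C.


Step 1: 1/Na + 1/Nd = 1/3.48e+15 + 1/2.09e+16 = 3.35203e-16
Step 2: 2*eps*eps0/q = 2*11.7*8.854e-14/1.602e-19 = 1.293281e+07
Step 3: W^2 = 1.293281e+07 * 3.35203e-16 * 0.685 = 2.96955e-09
Step 4: W = sqrt(2.96955e-09) = 5.449e-05 cm = 0.5449 um

0.5449


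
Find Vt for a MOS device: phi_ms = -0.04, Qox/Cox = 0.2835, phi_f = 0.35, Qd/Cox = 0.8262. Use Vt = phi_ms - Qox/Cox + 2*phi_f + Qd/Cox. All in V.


Step 1: Vt = phi_ms - Qox/Cox + 2*phi_f + Qd/Cox
Step 2: Vt = -0.04 - 0.2835 + 2*0.35 + 0.8262
Step 3: Vt = -0.04 - 0.2835 + 0.7 + 0.8262
Step 4: Vt = 1.2027 V

1.2027


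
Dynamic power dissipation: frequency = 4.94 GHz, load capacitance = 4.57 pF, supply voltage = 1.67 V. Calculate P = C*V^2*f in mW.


Step 1: V^2 = 1.67^2 = 2.7889 V^2
Step 2: P = C*V^2*f = 4.57e-12 F * 2.7889 * 4.94e9 Hz
Step 3: P = 6.296164862e-02 W
Step 4: P = 62.962 mW

62.962


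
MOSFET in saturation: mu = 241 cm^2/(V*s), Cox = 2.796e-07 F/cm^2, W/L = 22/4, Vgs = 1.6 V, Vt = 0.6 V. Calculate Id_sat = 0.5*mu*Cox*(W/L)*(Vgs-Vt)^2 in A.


Step 1: Overdrive voltage Vov = Vgs - Vt = 1.6 - 0.6 = 1.0 V
Step 2: W/L = 22/4 = 5.5
Step 3: Id = 0.5 * 241 * 2.796e-07 * 5.5 * 1.0^2
Step 4: Id = 1.85e-04 A

1.85e-04


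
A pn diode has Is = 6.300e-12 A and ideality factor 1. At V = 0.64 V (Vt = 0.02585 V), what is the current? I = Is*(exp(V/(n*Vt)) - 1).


Step 1: V/(n*Vt) = 0.64/(1*0.02585) = 24.7582
Step 2: exp(24.7582) = 5.6539e+10
Step 3: I = 6.300e-12 * (5.6539e+10 - 1) = 3.56e-01 A

3.56e-01


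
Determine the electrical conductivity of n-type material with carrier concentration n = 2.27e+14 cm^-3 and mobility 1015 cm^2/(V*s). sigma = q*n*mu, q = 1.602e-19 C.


Step 1: sigma = q * n * mu
Step 2: sigma = 1.602e-19 * 2.27e+14 * 1015
Step 3: sigma = 3.691e-02 S/cm

3.691e-02


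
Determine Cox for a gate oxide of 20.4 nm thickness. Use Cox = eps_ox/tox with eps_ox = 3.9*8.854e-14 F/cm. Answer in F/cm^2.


Step 1: eps_ox = 3.9 * 8.854e-14 = 3.45306e-13 F/cm
Step 2: tox in cm = 20.4 nm * 1e-7 = 2.0400e-06 cm
Step 3: Cox = 3.45306e-13 / 2.0400e-06 = 1.69e-07 F/cm^2

1.69e-07


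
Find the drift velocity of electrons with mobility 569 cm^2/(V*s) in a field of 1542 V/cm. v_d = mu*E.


Step 1: v_d = mu * E
Step 2: v_d = 569 * 1542 = 877398
Step 3: v_d = 8.77e+05 cm/s

8.77e+05


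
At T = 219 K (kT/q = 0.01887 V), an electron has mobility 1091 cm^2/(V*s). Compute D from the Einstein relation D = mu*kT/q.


Step 1: D = mu * (kT/q)
Step 2: D = 1091 * 0.01887
Step 3: D = 20.59 cm^2/s

20.59


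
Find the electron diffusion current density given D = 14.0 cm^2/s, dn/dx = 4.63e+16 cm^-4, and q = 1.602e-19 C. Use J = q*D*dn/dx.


Step 1: J = q * D * (dn/dx)
Step 2: J = 1.602e-19 * 14.0 * 4.63e+16
Step 3: J = 1.04e-01 A/cm^2

1.04e-01


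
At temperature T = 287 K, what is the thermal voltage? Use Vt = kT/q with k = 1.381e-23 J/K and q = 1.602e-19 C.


Step 1: kT = 1.381e-23 * 287 = 3.96347e-21 J
Step 2: Vt = kT/q = 3.96347e-21 / 1.602e-19
Step 3: Vt = 0.02474 V

0.02474


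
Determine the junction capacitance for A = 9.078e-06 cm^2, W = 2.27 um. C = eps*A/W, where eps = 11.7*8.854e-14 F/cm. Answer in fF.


Step 1: eps_Si = 11.7 * 8.854e-14 = 1.035918e-12 F/cm
Step 2: W in cm = 2.27 * 1e-4 = 2.27e-04 cm
Step 3: C = 1.035918e-12 * 9.078e-06 / 2.27e-04 = 4.142759e-14 F
Step 4: C = 41.43 fF

41.43


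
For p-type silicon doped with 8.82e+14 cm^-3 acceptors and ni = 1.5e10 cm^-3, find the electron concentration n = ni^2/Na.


Step 1: Majority hole concentration p ≈ Na = 8.82e+14 cm^-3
Step 2: n = ni^2 / Na = (1.5e10)^2 / 8.82e+14
Step 3: n = 2.55e+05 cm^-3

2.55e+05


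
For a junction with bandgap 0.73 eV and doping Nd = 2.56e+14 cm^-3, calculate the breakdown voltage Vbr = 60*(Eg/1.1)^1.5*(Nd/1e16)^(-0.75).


Step 1: Eg/1.1 = 0.73/1.1 = 0.663636
Step 2: (Eg/1.1)^1.5 = 0.663636^1.5 = 0.540623
Step 3: (Nd/1e16)^(-0.75) = (0.0256)^(-0.75) = 15.625000
Step 4: Vbr = 60 * 0.540623 * 15.625000 = 506.8 V

506.8


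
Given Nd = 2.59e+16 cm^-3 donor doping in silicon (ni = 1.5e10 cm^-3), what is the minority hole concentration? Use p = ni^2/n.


Step 1: Since Nd >> ni, n ≈ Nd = 2.59e+16 cm^-3
Step 2: p = ni^2 / n = (1.5e10)^2 / 2.59e+16
Step 3: p = 2.25e20 / 2.59e+16 = 8.69e+03 cm^-3

8.69e+03


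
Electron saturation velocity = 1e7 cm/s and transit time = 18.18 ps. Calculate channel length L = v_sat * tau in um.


Step 1: tau in seconds = 18.18 ps * 1e-12 = 1.8180e-11 s
Step 2: L = v_sat * tau = 1e7 * 1.8180e-11 = 1.8180e-04 cm
Step 3: L in um = 1.8180e-04 * 1e4 = 1.818 um

1.818


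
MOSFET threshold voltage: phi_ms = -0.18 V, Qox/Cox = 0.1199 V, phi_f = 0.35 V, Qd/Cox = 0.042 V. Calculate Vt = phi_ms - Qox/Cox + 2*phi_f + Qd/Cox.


Step 1: Vt = phi_ms - Qox/Cox + 2*phi_f + Qd/Cox
Step 2: Vt = -0.18 - 0.1199 + 2*0.35 + 0.042
Step 3: Vt = -0.18 - 0.1199 + 0.7 + 0.042
Step 4: Vt = 0.4421 V

0.4421


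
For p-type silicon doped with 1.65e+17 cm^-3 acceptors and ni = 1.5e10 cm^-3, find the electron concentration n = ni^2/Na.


Step 1: Majority hole concentration p ≈ Na = 1.65e+17 cm^-3
Step 2: n = ni^2 / Na = (1.5e10)^2 / 1.65e+17
Step 3: n = 1.36e+03 cm^-3

1.36e+03


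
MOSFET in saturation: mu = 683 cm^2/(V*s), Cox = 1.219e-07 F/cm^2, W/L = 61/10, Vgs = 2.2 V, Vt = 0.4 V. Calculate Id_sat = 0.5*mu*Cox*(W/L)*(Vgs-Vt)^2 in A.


Step 1: Overdrive voltage Vov = Vgs - Vt = 2.2 - 0.4 = 1.8 V
Step 2: W/L = 61/10 = 6.1
Step 3: Id = 0.5 * 683 * 1.219e-07 * 6.1 * 1.8^2
Step 4: Id = 8.23e-04 A

8.23e-04


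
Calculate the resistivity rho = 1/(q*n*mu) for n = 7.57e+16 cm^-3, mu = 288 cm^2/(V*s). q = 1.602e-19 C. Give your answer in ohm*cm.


Step 1: sigma = q * n * mu = 1.602e-19 * 7.57e+16 * 288 = 3.49262e+00 S/cm
Step 2: rho = 1 / sigma = 1 / 3.49262e+00 = 0.2863 ohm*cm

0.2863


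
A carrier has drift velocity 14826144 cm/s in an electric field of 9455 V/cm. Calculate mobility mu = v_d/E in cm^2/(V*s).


Step 1: mu = v_d / E
Step 2: mu = 14826144 / 9455
Step 3: mu = 1568.07 cm^2/(V*s)

1568.07


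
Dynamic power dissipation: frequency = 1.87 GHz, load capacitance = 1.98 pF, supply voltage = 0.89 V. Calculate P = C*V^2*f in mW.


Step 1: V^2 = 0.89^2 = 0.7921 V^2
Step 2: P = C*V^2*f = 1.98e-12 F * 0.7921 * 1.87e9 Hz
Step 3: P = 2.93282946e-03 W
Step 4: P = 2.933 mW

2.933


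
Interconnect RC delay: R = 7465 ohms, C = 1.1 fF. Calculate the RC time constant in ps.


Step 1: tau = R * C
Step 2: tau = 7465 * 1.1 fF = 7465 * 1.1e-15 F
Step 3: tau = 8.2115e-12 s = 8.2115 ps

8.2115


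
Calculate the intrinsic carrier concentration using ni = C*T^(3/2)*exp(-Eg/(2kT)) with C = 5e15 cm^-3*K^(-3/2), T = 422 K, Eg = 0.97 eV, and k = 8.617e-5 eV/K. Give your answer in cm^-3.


Step 1: Compute kT = 8.617e-5 * 422 = 0.03636374 eV
Step 2: Exponent = -Eg/(2kT) = -0.97/(2*0.03636374) = -13.33746
Step 3: T^(3/2) = 422^1.5 = 8668.99
Step 4: ni = 5e15 * 8668.99 * exp(-13.33746) = 6.99e+13 cm^-3

6.99e+13


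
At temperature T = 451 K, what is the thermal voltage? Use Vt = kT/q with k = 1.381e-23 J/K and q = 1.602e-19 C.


Step 1: kT = 1.381e-23 * 451 = 6.22831e-21 J
Step 2: Vt = kT/q = 6.22831e-21 / 1.602e-19
Step 3: Vt = 0.03888 V

0.03888
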